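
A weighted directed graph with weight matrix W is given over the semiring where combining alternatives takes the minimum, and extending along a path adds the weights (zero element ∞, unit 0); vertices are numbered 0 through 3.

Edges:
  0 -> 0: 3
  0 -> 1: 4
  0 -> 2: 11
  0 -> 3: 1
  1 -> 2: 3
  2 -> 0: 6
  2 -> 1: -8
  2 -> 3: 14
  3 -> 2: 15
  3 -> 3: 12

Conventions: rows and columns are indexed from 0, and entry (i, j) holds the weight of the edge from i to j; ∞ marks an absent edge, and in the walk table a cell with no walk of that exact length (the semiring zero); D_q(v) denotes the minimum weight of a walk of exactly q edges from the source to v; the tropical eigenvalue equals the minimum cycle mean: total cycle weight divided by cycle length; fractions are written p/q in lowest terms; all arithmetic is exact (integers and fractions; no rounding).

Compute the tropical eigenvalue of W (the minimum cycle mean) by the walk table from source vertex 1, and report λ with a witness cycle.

q=0: [∞, 0, ∞, ∞]
q=1: [∞, ∞, 3, ∞]
q=2: [9, -5, ∞, 17]
q=3: [12, 13, -2, 10]
q=4: [4, -10, 16, 12]
Optimal cycle mean attained by: cycle 1->2->1, total 3 + (-8), length 2.
Answer: λ = -5/2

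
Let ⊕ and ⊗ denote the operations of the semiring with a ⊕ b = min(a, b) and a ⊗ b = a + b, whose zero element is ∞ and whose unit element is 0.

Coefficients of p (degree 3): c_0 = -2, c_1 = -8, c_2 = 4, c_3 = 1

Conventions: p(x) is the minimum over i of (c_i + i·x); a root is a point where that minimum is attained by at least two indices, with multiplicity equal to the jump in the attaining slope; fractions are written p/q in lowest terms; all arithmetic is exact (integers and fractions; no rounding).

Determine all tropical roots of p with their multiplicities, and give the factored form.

hull edge (i=0, c=-2) to (i=1, c=-8): slope -6, span 1
hull edge (i=1, c=-8) to (i=3, c=1): slope 9/2, span 2
Factored form: p(x) = 1 ⊗ (x ⊕ (-9/2)) ⊗ (x ⊕ (-9/2)) ⊗ (x ⊕ 6)
Answer: roots = -9/2 (mult 2), 6 (mult 1)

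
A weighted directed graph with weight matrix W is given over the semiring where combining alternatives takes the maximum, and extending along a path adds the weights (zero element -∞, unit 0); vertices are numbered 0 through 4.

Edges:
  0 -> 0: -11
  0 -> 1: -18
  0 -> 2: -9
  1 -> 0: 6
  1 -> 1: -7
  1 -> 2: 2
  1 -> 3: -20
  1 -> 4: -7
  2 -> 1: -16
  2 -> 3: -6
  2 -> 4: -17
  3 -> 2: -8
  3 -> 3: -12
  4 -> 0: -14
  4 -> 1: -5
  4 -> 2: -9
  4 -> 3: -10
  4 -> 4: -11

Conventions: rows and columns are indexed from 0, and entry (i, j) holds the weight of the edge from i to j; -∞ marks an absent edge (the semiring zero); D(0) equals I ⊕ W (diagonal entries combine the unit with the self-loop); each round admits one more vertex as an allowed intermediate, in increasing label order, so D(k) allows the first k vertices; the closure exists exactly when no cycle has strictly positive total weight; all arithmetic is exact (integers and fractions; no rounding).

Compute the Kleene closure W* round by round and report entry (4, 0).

D(0):
  [0, -18, -9, -∞, -∞]
  [6, 0, 2, -20, -7]
  [-∞, -16, 0, -6, -17]
  [-∞, -∞, -8, 0, -∞]
  [-14, -5, -9, -10, 0]
D(1):
  [0, -18, -9, -∞, -∞]
  [6, 0, 2, -20, -7]
  [-∞, -16, 0, -6, -17]
  [-∞, -∞, -8, 0, -∞]
  [-14, -5, -9, -10, 0]
D(2):
  [0, -18, -9, -38, -25]
  [6, 0, 2, -20, -7]
  [-10, -16, 0, -6, -17]
  [-∞, -∞, -8, 0, -∞]
  [1, -5, -3, -10, 0]
D(3):
  [0, -18, -9, -15, -25]
  [6, 0, 2, -4, -7]
  [-10, -16, 0, -6, -17]
  [-18, -24, -8, 0, -25]
  [1, -5, -3, -9, 0]
D(4):
  [0, -18, -9, -15, -25]
  [6, 0, 2, -4, -7]
  [-10, -16, 0, -6, -17]
  [-18, -24, -8, 0, -25]
  [1, -5, -3, -9, 0]
D(5):
  [0, -18, -9, -15, -25]
  [6, 0, 2, -4, -7]
  [-10, -16, 0, -6, -17]
  [-18, -24, -8, 0, -25]
  [1, -5, -3, -9, 0]
Answer: W*[4][0] = 1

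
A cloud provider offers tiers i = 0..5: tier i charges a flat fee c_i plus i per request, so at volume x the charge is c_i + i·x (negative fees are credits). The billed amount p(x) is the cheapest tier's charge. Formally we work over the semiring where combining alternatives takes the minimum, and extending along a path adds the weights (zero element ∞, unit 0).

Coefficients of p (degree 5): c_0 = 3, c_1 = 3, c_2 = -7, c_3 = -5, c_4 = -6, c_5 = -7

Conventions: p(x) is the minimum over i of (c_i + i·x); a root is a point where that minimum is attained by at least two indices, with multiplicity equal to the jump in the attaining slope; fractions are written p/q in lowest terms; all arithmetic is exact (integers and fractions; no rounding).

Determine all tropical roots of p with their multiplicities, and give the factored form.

hull edge (i=0, c=3) to (i=2, c=-7): slope -5, span 2
hull edge (i=2, c=-7) to (i=5, c=-7): slope 0, span 3
Factored form: p(x) = -7 ⊗ (x ⊕ 0) ⊗ (x ⊕ 0) ⊗ (x ⊕ 0) ⊗ (x ⊕ 5) ⊗ (x ⊕ 5)
Answer: roots = 0 (mult 3), 5 (mult 2)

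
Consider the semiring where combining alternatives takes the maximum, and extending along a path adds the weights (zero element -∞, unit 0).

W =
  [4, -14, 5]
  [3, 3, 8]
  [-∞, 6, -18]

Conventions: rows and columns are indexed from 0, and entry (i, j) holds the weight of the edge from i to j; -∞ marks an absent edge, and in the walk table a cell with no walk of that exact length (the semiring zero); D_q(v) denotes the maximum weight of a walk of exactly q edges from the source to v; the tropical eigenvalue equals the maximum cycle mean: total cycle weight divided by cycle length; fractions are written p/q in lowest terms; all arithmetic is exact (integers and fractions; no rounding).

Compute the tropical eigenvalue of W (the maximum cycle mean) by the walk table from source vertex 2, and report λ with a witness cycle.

q=0: [-∞, -∞, 0]
q=1: [-∞, 6, -18]
q=2: [9, 9, 14]
q=3: [13, 20, 17]
Optimal cycle mean attained by: cycle 1->2->1, total 8 + 6, length 2.
Answer: λ = 7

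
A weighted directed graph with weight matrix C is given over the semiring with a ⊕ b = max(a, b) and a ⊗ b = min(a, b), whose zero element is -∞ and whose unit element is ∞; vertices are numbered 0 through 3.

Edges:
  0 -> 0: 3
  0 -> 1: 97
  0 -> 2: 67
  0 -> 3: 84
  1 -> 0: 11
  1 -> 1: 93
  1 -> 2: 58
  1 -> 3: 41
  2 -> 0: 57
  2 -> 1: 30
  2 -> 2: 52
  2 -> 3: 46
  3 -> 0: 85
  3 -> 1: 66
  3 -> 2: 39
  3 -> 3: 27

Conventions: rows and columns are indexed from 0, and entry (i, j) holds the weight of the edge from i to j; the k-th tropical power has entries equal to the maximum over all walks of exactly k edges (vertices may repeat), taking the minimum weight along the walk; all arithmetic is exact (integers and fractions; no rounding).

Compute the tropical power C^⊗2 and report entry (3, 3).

C^⊗2:
  [84, 93, 58, 46]
  [57, 93, 58, 46]
  [52, 57, 57, 57]
  [39, 85, 67, 84]
Key observation: the optimum is the walk 3->0->3, with weight 85 min 84 = 84.
Optimal value attained by: walk 3->0->3.
Answer: (C^⊗2)[3][3] = 84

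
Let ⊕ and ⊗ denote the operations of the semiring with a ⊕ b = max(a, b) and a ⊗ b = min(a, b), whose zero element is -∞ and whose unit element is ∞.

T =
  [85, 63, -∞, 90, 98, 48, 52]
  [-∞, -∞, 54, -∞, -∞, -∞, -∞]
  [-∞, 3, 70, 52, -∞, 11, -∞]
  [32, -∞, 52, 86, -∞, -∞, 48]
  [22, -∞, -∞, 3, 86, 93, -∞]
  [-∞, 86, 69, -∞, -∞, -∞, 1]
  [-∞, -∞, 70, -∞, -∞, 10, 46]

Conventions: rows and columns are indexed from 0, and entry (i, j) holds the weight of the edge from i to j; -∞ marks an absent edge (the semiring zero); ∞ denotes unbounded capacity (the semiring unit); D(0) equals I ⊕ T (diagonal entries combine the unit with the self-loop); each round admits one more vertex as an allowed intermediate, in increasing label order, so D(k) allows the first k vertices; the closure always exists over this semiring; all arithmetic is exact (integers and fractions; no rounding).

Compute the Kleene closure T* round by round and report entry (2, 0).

D(0):
  [∞, 63, -∞, 90, 98, 48, 52]
  [-∞, ∞, 54, -∞, -∞, -∞, -∞]
  [-∞, 3, ∞, 52, -∞, 11, -∞]
  [32, -∞, 52, ∞, -∞, -∞, 48]
  [22, -∞, -∞, 3, ∞, 93, -∞]
  [-∞, 86, 69, -∞, -∞, ∞, 1]
  [-∞, -∞, 70, -∞, -∞, 10, ∞]
D(1):
  [∞, 63, -∞, 90, 98, 48, 52]
  [-∞, ∞, 54, -∞, -∞, -∞, -∞]
  [-∞, 3, ∞, 52, -∞, 11, -∞]
  [32, 32, 52, ∞, 32, 32, 48]
  [22, 22, -∞, 22, ∞, 93, 22]
  [-∞, 86, 69, -∞, -∞, ∞, 1]
  [-∞, -∞, 70, -∞, -∞, 10, ∞]
D(2):
  [∞, 63, 54, 90, 98, 48, 52]
  [-∞, ∞, 54, -∞, -∞, -∞, -∞]
  [-∞, 3, ∞, 52, -∞, 11, -∞]
  [32, 32, 52, ∞, 32, 32, 48]
  [22, 22, 22, 22, ∞, 93, 22]
  [-∞, 86, 69, -∞, -∞, ∞, 1]
  [-∞, -∞, 70, -∞, -∞, 10, ∞]
D(3):
  [∞, 63, 54, 90, 98, 48, 52]
  [-∞, ∞, 54, 52, -∞, 11, -∞]
  [-∞, 3, ∞, 52, -∞, 11, -∞]
  [32, 32, 52, ∞, 32, 32, 48]
  [22, 22, 22, 22, ∞, 93, 22]
  [-∞, 86, 69, 52, -∞, ∞, 1]
  [-∞, 3, 70, 52, -∞, 11, ∞]
D(4):
  [∞, 63, 54, 90, 98, 48, 52]
  [32, ∞, 54, 52, 32, 32, 48]
  [32, 32, ∞, 52, 32, 32, 48]
  [32, 32, 52, ∞, 32, 32, 48]
  [22, 22, 22, 22, ∞, 93, 22]
  [32, 86, 69, 52, 32, ∞, 48]
  [32, 32, 70, 52, 32, 32, ∞]
D(5):
  [∞, 63, 54, 90, 98, 93, 52]
  [32, ∞, 54, 52, 32, 32, 48]
  [32, 32, ∞, 52, 32, 32, 48]
  [32, 32, 52, ∞, 32, 32, 48]
  [22, 22, 22, 22, ∞, 93, 22]
  [32, 86, 69, 52, 32, ∞, 48]
  [32, 32, 70, 52, 32, 32, ∞]
D(6):
  [∞, 86, 69, 90, 98, 93, 52]
  [32, ∞, 54, 52, 32, 32, 48]
  [32, 32, ∞, 52, 32, 32, 48]
  [32, 32, 52, ∞, 32, 32, 48]
  [32, 86, 69, 52, ∞, 93, 48]
  [32, 86, 69, 52, 32, ∞, 48]
  [32, 32, 70, 52, 32, 32, ∞]
D(7):
  [∞, 86, 69, 90, 98, 93, 52]
  [32, ∞, 54, 52, 32, 32, 48]
  [32, 32, ∞, 52, 32, 32, 48]
  [32, 32, 52, ∞, 32, 32, 48]
  [32, 86, 69, 52, ∞, 93, 48]
  [32, 86, 69, 52, 32, ∞, 48]
  [32, 32, 70, 52, 32, 32, ∞]
Answer: T*[2][0] = 32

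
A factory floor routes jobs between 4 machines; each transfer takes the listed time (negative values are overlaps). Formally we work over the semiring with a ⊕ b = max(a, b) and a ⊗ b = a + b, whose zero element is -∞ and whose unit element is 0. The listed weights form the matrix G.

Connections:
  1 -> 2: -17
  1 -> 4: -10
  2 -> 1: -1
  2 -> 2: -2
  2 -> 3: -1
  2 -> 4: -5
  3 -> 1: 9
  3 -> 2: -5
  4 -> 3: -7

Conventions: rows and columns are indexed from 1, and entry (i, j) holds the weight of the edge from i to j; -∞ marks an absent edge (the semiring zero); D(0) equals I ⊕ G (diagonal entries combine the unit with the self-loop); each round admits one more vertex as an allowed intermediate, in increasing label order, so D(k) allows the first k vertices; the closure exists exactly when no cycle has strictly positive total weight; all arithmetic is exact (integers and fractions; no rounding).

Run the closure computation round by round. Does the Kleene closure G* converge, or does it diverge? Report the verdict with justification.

D(0):
  [0, -17, -∞, -10]
  [-1, 0, -1, -5]
  [9, -5, 0, -∞]
  [-∞, -∞, -7, 0]
D(1):
  [0, -17, -∞, -10]
  [-1, 0, -1, -5]
  [9, -5, 0, -1]
  [-∞, -∞, -7, 0]
D(2):
  [0, -17, -18, -10]
  [-1, 0, -1, -5]
  [9, -5, 0, -1]
  [-∞, -∞, -7, 0]
D(3):
  [0, -17, -18, -10]
  [8, 0, -1, -2]
  [9, -5, 0, -1]
  [2, -12, -7, 0]
D(4):
  [0, -17, -17, -10]
  [8, 0, -1, -2]
  [9, -5, 0, -1]
  [2, -12, -7, 0]
Key observation: every diagonal entry stays at the unit through all rounds, so no improving cycle exists.
Answer: CONVERGES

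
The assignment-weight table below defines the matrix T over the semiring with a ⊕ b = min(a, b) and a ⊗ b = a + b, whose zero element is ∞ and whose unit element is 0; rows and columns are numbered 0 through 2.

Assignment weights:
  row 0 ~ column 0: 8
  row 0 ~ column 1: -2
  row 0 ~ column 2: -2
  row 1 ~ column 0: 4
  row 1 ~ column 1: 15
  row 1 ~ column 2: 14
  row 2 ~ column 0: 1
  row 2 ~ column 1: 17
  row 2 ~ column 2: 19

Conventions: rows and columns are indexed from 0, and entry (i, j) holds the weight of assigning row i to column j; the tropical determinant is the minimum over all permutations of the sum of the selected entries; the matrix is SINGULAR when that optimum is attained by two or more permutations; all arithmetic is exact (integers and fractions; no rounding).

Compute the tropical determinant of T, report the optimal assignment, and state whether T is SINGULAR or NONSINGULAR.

σ = (0, 1, 2): 8 + 15 + 19 = 42
σ = (0, 2, 1): 8 + 14 + 17 = 39
σ = (1, 0, 2): (-2) + 4 + 19 = 21
σ = (1, 2, 0): (-2) + 14 + 1 = 13
σ = (2, 0, 1): (-2) + 4 + 17 = 19
σ = (2, 1, 0): (-2) + 15 + 1 = 14
Optimal value attained by: σ = (1, 2, 0).
Answer: det⊕(T) = 13; verdict: NONSINGULAR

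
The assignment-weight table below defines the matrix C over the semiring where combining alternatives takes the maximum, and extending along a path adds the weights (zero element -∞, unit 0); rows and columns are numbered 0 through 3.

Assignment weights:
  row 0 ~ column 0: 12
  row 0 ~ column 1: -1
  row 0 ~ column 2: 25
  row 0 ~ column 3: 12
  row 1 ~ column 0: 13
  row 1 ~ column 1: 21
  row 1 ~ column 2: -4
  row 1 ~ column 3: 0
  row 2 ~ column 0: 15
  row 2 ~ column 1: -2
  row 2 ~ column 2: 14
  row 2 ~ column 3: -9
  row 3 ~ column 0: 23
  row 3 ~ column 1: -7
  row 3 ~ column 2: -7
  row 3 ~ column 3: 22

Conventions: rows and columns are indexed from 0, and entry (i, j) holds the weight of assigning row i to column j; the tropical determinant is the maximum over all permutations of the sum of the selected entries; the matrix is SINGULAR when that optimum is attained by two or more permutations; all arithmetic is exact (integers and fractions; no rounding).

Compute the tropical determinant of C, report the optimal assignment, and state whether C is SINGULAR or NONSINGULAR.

σ = (0, 1, 2, 3): 12 + 21 + 14 + 22 = 69
σ = (0, 1, 3, 2): 12 + 21 + (-9) + (-7) = 17
σ = (0, 2, 1, 3): 12 + (-4) + (-2) + 22 = 28
σ = (0, 2, 3, 1): 12 + (-4) + (-9) + (-7) = -8
σ = (0, 3, 1, 2): 12 + 0 + (-2) + (-7) = 3
σ = (0, 3, 2, 1): 12 + 0 + 14 + (-7) = 19
σ = (1, 0, 2, 3): (-1) + 13 + 14 + 22 = 48
σ = (1, 0, 3, 2): (-1) + 13 + (-9) + (-7) = -4
σ = (1, 2, 0, 3): (-1) + (-4) + 15 + 22 = 32
σ = (1, 2, 3, 0): (-1) + (-4) + (-9) + 23 = 9
σ = (1, 3, 0, 2): (-1) + 0 + 15 + (-7) = 7
σ = (1, 3, 2, 0): (-1) + 0 + 14 + 23 = 36
σ = (2, 0, 1, 3): 25 + 13 + (-2) + 22 = 58
σ = (2, 0, 3, 1): 25 + 13 + (-9) + (-7) = 22
σ = (2, 1, 0, 3): 25 + 21 + 15 + 22 = 83
σ = (2, 1, 3, 0): 25 + 21 + (-9) + 23 = 60
σ = (2, 3, 0, 1): 25 + 0 + 15 + (-7) = 33
σ = (2, 3, 1, 0): 25 + 0 + (-2) + 23 = 46
σ = (3, 0, 1, 2): 12 + 13 + (-2) + (-7) = 16
σ = (3, 0, 2, 1): 12 + 13 + 14 + (-7) = 32
σ = (3, 1, 0, 2): 12 + 21 + 15 + (-7) = 41
σ = (3, 1, 2, 0): 12 + 21 + 14 + 23 = 70
σ = (3, 2, 0, 1): 12 + (-4) + 15 + (-7) = 16
σ = (3, 2, 1, 0): 12 + (-4) + (-2) + 23 = 29
Optimal value attained by: σ = (2, 1, 0, 3).
Answer: det⊕(C) = 83; verdict: NONSINGULAR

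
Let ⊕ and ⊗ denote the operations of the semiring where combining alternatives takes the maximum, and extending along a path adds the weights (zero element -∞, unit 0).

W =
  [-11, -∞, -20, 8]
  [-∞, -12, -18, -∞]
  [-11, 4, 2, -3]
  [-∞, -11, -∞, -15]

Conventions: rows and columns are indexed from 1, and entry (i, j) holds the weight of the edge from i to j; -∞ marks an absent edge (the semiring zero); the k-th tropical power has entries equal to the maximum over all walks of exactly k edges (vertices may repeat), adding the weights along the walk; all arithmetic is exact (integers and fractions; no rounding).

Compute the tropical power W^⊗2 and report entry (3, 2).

W^⊗2:
  [-22, -3, -18, -3]
  [-29, -14, -16, -21]
  [-9, 6, 4, -1]
  [-∞, -23, -29, -30]
Key observation: the optimum is the walk 3->3->2, with weight 2 + 4 = 6.
Optimal value attained by: walk 3->3->2.
Answer: (W^⊗2)[3][2] = 6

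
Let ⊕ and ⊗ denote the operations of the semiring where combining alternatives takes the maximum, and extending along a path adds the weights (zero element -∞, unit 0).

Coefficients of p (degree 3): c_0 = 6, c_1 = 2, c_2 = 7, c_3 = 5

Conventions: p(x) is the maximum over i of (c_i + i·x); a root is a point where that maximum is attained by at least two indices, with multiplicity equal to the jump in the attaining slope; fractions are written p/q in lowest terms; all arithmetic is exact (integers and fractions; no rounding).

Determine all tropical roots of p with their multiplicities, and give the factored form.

hull edge (i=0, c=6) to (i=2, c=7): slope 1/2, span 2
hull edge (i=2, c=7) to (i=3, c=5): slope -2, span 1
Factored form: p(x) = 5 ⊗ (x ⊕ (-1/2)) ⊗ (x ⊕ (-1/2)) ⊗ (x ⊕ 2)
Answer: roots = -1/2 (mult 2), 2 (mult 1)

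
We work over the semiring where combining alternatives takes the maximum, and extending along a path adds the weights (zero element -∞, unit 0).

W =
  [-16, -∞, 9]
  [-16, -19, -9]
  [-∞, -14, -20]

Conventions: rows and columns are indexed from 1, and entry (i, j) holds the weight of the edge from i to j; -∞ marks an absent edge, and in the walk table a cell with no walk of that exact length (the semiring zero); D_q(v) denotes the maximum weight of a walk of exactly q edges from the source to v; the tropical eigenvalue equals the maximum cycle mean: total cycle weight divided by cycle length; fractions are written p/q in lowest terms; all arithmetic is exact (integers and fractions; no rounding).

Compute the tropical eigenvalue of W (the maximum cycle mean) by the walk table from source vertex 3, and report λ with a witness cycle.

q=0: [-∞, -∞, 0]
q=1: [-∞, -14, -20]
q=2: [-30, -33, -23]
q=3: [-46, -37, -21]
Optimal cycle mean attained by: cycle 1->3->2->1, total 9 + (-14) + (-16), length 3.
Answer: λ = -7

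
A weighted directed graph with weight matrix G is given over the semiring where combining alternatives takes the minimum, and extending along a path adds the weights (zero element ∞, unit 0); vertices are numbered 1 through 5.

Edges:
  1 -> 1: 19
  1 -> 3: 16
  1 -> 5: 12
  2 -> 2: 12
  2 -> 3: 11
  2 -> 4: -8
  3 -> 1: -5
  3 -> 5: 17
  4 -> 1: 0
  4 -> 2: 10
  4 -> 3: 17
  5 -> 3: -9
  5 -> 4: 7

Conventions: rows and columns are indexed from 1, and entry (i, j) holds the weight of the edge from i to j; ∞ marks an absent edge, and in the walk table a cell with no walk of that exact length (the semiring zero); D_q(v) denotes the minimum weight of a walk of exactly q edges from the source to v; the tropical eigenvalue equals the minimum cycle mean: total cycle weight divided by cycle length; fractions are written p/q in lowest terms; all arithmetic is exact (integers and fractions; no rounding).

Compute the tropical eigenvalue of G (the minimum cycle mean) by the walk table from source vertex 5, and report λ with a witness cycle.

q=0: [∞, ∞, ∞, ∞, 0]
q=1: [∞, ∞, -9, 7, ∞]
q=2: [-14, 17, 24, ∞, 8]
q=3: [5, 29, -1, 9, -2]
q=4: [-6, 19, -11, 5, 16]
q=5: [-16, 15, 7, 11, 6]
Optimal cycle mean attained by: cycle 1->5->3->1, total 12 + (-9) + (-5), length 3.
Answer: λ = -2/3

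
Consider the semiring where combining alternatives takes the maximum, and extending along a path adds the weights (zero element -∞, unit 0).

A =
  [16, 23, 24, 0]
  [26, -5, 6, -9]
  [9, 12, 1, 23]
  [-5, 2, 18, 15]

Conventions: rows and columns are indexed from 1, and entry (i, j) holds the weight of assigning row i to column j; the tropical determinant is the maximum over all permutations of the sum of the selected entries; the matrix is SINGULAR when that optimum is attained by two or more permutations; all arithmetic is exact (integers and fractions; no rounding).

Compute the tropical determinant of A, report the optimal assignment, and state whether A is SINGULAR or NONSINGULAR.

σ = (1, 2, 3, 4): 16 + (-5) + 1 + 15 = 27
σ = (1, 2, 4, 3): 16 + (-5) + 23 + 18 = 52
σ = (1, 3, 2, 4): 16 + 6 + 12 + 15 = 49
σ = (1, 3, 4, 2): 16 + 6 + 23 + 2 = 47
σ = (1, 4, 2, 3): 16 + (-9) + 12 + 18 = 37
σ = (1, 4, 3, 2): 16 + (-9) + 1 + 2 = 10
σ = (2, 1, 3, 4): 23 + 26 + 1 + 15 = 65
σ = (2, 1, 4, 3): 23 + 26 + 23 + 18 = 90
σ = (2, 3, 1, 4): 23 + 6 + 9 + 15 = 53
σ = (2, 3, 4, 1): 23 + 6 + 23 + (-5) = 47
σ = (2, 4, 1, 3): 23 + (-9) + 9 + 18 = 41
σ = (2, 4, 3, 1): 23 + (-9) + 1 + (-5) = 10
σ = (3, 1, 2, 4): 24 + 26 + 12 + 15 = 77
σ = (3, 1, 4, 2): 24 + 26 + 23 + 2 = 75
σ = (3, 2, 1, 4): 24 + (-5) + 9 + 15 = 43
σ = (3, 2, 4, 1): 24 + (-5) + 23 + (-5) = 37
σ = (3, 4, 1, 2): 24 + (-9) + 9 + 2 = 26
σ = (3, 4, 2, 1): 24 + (-9) + 12 + (-5) = 22
σ = (4, 1, 2, 3): 0 + 26 + 12 + 18 = 56
σ = (4, 1, 3, 2): 0 + 26 + 1 + 2 = 29
σ = (4, 2, 1, 3): 0 + (-5) + 9 + 18 = 22
σ = (4, 2, 3, 1): 0 + (-5) + 1 + (-5) = -9
σ = (4, 3, 1, 2): 0 + 6 + 9 + 2 = 17
σ = (4, 3, 2, 1): 0 + 6 + 12 + (-5) = 13
Optimal value attained by: σ = (2, 1, 4, 3).
Answer: det⊕(A) = 90; verdict: NONSINGULAR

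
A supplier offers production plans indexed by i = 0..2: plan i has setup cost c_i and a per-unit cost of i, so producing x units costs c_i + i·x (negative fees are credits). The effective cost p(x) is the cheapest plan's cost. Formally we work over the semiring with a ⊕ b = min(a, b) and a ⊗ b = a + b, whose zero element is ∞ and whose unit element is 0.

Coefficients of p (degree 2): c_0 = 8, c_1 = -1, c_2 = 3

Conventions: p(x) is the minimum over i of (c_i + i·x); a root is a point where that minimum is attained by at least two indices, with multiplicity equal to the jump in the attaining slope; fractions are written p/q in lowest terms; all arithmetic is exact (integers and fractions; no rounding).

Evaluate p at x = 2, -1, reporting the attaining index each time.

p(2) = min(8+0·2=8, -1+1·2=1, 3+2·2=7) = 1 (attained by i=1)
p(-1) = min(8+0·(-1)=8, -1+1·(-1)=-2, 3+2·(-1)=1) = -2 (attained by i=1)
Answer: p(2) = 1; p(-1) = -2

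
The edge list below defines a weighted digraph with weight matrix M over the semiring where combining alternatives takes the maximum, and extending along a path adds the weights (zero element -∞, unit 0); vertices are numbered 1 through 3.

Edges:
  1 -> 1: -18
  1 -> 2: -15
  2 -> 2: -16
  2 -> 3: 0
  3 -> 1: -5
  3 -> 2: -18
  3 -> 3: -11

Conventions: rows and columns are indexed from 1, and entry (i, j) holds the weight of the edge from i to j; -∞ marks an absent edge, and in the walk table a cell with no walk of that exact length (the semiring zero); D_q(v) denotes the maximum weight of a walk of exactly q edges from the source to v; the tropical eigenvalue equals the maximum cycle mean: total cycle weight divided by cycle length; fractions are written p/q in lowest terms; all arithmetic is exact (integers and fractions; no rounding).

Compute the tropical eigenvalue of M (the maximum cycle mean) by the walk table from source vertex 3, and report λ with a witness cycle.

q=0: [-∞, -∞, 0]
q=1: [-5, -18, -11]
q=2: [-16, -20, -18]
q=3: [-23, -31, -20]
Optimal cycle mean attained by: cycle 1->2->3->1, total (-15) + 0 + (-5), length 3.
Answer: λ = -20/3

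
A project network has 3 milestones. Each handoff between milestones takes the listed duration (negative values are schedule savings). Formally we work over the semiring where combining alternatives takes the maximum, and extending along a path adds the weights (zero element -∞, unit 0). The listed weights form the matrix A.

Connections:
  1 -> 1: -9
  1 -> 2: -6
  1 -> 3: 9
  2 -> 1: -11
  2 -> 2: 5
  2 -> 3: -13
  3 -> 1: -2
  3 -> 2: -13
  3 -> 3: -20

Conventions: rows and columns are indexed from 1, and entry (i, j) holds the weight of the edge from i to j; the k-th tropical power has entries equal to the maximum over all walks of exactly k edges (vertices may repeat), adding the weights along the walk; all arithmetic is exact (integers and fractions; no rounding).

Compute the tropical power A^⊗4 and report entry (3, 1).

A^⊗2:
  [7, -1, 0]
  [-6, 10, -2]
  [-11, -8, 7]
A^⊗3:
  [-2, 4, 16]
  [-1, 15, 3]
  [5, -3, -2]
A^⊗4:
  [14, 9, 7]
  [4, 20, 8]
  [-4, 2, 14]
Key observation: the optimum is the walk 3->1->1->3->1, with weight (-2) + (-9) + 9 + (-2) = -4.
Optimal value attained by: walk 3->1->1->3->1.
Answer: (A^⊗4)[3][1] = -4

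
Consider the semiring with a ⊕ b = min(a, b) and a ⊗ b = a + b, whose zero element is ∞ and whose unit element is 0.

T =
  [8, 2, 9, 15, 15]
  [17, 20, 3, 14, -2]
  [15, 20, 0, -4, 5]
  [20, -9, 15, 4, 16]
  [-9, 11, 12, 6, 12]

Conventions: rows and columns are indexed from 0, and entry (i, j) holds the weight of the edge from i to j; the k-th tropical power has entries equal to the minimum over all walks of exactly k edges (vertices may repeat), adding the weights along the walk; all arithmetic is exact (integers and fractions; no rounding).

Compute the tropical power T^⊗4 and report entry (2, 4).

T^⊗2:
  [6, 6, 5, 5, 0]
  [-11, 5, 3, -1, 8]
  [-4, -13, 0, -4, 5]
  [7, -5, -6, 5, -11]
  [-1, -7, 0, 6, 6]
T^⊗3:
  [-9, -4, 5, 1, 4]
  [-3, -10, -2, -1, 3]
  [-4, -13, -10, -4, -15]
  [-20, -4, -6, -10, -7]
  [-3, -3, -4, -4, -9]
T^⊗4:
  [-5, -8, -1, 1, -6]
  [-6, -10, -7, -6, -12]
  [-24, -13, -10, -14, -15]
  [-16, -19, -11, -10, -6]
  [-18, -13, -4, -8, -5]
Key observation: the optimum is the walk 2->2->3->1->4, with weight 0 + (-4) + (-9) + (-2) = -15.
Optimal value attained by: walk 2->2->3->1->4.
Answer: (T^⊗4)[2][4] = -15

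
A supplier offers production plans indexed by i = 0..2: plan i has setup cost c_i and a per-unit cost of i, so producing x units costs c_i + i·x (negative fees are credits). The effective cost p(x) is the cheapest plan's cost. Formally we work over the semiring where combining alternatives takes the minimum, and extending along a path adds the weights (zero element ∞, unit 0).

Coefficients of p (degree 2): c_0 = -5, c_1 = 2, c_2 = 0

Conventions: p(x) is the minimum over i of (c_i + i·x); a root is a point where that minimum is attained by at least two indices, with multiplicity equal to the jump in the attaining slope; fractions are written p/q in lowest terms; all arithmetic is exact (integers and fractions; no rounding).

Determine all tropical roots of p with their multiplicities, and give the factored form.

hull edge (i=0, c=-5) to (i=2, c=0): slope 5/2, span 2
Factored form: p(x) = 0 ⊗ (x ⊕ (-5/2)) ⊗ (x ⊕ (-5/2))
Answer: roots = -5/2 (mult 2)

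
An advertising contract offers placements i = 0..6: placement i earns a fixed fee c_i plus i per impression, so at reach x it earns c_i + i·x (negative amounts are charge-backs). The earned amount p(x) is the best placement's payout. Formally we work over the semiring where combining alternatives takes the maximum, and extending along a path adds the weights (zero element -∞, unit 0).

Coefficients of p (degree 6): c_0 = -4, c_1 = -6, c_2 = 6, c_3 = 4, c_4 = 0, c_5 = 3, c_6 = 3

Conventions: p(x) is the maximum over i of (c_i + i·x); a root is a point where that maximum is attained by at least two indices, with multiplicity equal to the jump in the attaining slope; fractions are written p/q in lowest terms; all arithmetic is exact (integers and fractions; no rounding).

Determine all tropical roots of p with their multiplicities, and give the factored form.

hull edge (i=0, c=-4) to (i=2, c=6): slope 5, span 2
hull edge (i=2, c=6) to (i=6, c=3): slope -3/4, span 4
Factored form: p(x) = 3 ⊗ (x ⊕ (-5)) ⊗ (x ⊕ (-5)) ⊗ (x ⊕ 3/4) ⊗ (x ⊕ 3/4) ⊗ (x ⊕ 3/4) ⊗ (x ⊕ 3/4)
Answer: roots = -5 (mult 2), 3/4 (mult 4)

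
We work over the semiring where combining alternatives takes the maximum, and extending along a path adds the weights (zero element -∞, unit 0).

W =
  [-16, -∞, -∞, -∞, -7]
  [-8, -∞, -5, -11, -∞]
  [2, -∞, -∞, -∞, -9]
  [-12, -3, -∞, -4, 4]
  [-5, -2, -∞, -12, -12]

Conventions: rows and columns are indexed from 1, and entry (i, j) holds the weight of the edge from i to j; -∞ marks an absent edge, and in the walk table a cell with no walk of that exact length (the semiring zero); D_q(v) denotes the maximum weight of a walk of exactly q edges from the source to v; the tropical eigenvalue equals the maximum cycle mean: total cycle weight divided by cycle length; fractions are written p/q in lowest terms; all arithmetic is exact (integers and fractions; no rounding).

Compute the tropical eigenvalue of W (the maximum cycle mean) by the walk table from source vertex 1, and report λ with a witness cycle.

q=0: [0, -∞, -∞, -∞, -∞]
q=1: [-16, -∞, -∞, -∞, -7]
q=2: [-12, -9, -∞, -19, -19]
q=3: [-17, -21, -14, -20, -15]
q=4: [-12, -17, -26, -24, -16]
q=5: [-21, -18, -22, -28, -19]
Optimal cycle mean attained by: cycle 1->5->2->3->1, total (-7) + (-2) + (-5) + 2, length 4.
Answer: λ = -3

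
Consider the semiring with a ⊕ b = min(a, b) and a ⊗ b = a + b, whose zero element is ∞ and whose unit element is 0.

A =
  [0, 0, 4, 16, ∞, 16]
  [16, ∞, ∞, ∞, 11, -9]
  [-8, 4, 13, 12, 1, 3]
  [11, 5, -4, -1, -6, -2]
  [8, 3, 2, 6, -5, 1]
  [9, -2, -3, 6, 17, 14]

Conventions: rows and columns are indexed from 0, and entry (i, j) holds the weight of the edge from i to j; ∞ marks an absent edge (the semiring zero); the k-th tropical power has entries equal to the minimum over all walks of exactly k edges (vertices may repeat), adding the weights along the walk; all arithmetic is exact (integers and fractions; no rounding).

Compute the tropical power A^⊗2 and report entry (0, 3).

A^⊗2:
  [-4, 0, 4, 15, 5, -9]
  [0, -11, -12, -3, 6, 5]
  [-8, -8, -4, 7, -4, -5]
  [-12, -4, -5, -2, -11, -5]
  [-6, -2, -3, 1, -10, -6]
  [-11, 1, 2, 5, -2, -11]
Key observation: the optimum is the walk 0->3->3, with weight 16 + (-1) = 15.
Optimal value attained by: walk 0->3->3.
Answer: (A^⊗2)[0][3] = 15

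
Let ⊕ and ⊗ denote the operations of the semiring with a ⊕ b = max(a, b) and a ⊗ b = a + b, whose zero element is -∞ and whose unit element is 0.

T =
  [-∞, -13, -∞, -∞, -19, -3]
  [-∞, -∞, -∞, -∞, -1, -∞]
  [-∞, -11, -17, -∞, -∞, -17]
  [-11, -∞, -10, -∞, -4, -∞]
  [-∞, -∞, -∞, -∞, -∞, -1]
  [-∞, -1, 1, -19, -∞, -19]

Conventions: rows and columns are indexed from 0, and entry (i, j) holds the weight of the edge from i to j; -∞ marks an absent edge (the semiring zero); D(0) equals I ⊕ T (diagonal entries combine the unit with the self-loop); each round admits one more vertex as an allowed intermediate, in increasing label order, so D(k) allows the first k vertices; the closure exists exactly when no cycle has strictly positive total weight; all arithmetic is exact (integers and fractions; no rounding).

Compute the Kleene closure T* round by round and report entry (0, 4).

D(0):
  [0, -13, -∞, -∞, -19, -3]
  [-∞, 0, -∞, -∞, -1, -∞]
  [-∞, -11, 0, -∞, -∞, -17]
  [-11, -∞, -10, 0, -4, -∞]
  [-∞, -∞, -∞, -∞, 0, -1]
  [-∞, -1, 1, -19, -∞, 0]
D(1):
  [0, -13, -∞, -∞, -19, -3]
  [-∞, 0, -∞, -∞, -1, -∞]
  [-∞, -11, 0, -∞, -∞, -17]
  [-11, -24, -10, 0, -4, -14]
  [-∞, -∞, -∞, -∞, 0, -1]
  [-∞, -1, 1, -19, -∞, 0]
D(2):
  [0, -13, -∞, -∞, -14, -3]
  [-∞, 0, -∞, -∞, -1, -∞]
  [-∞, -11, 0, -∞, -12, -17]
  [-11, -24, -10, 0, -4, -14]
  [-∞, -∞, -∞, -∞, 0, -1]
  [-∞, -1, 1, -19, -2, 0]
D(3):
  [0, -13, -∞, -∞, -14, -3]
  [-∞, 0, -∞, -∞, -1, -∞]
  [-∞, -11, 0, -∞, -12, -17]
  [-11, -21, -10, 0, -4, -14]
  [-∞, -∞, -∞, -∞, 0, -1]
  [-∞, -1, 1, -19, -2, 0]
D(4):
  [0, -13, -∞, -∞, -14, -3]
  [-∞, 0, -∞, -∞, -1, -∞]
  [-∞, -11, 0, -∞, -12, -17]
  [-11, -21, -10, 0, -4, -14]
  [-∞, -∞, -∞, -∞, 0, -1]
  [-30, -1, 1, -19, -2, 0]
D(5):
  [0, -13, -∞, -∞, -14, -3]
  [-∞, 0, -∞, -∞, -1, -2]
  [-∞, -11, 0, -∞, -12, -13]
  [-11, -21, -10, 0, -4, -5]
  [-∞, -∞, -∞, -∞, 0, -1]
  [-30, -1, 1, -19, -2, 0]
D(6):
  [0, -4, -2, -22, -5, -3]
  [-32, 0, -1, -21, -1, -2]
  [-43, -11, 0, -32, -12, -13]
  [-11, -6, -4, 0, -4, -5]
  [-31, -2, 0, -20, 0, -1]
  [-30, -1, 1, -19, -2, 0]
Answer: T*[0][4] = -5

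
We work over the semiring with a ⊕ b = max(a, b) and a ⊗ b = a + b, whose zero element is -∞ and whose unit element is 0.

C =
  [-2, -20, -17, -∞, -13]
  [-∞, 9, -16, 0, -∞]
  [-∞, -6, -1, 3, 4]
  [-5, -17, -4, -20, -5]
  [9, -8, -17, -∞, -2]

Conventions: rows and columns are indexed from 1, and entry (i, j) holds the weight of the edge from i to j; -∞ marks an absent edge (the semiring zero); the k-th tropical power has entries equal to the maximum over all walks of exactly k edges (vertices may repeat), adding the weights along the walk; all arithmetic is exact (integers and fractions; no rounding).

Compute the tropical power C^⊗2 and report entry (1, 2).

C^⊗2:
  [-4, -11, -18, -14, -13]
  [-5, 18, -4, 9, -5]
  [13, 3, -1, 2, 3]
  [4, -8, -5, -1, 0]
  [7, 1, -8, -8, -4]
Key observation: the optimum is the walk 1->2->2, with weight (-20) + 9 = -11.
Optimal value attained by: walk 1->2->2.
Answer: (C^⊗2)[1][2] = -11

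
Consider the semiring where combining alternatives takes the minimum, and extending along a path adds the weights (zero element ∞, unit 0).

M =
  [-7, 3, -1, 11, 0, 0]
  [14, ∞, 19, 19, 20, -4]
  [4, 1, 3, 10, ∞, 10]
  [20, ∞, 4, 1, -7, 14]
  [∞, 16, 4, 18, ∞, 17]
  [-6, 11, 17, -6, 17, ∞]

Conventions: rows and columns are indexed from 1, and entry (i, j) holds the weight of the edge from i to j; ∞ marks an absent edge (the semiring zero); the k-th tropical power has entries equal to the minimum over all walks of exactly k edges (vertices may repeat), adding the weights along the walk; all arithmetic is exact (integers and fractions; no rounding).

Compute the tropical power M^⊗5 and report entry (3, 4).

M^⊗2:
  [-14, -4, -8, -6, -7, -7]
  [-10, 7, 13, -10, 12, 14]
  [-3, 4, 3, 4, 3, -3]
  [8, 5, -3, 2, -6, 10]
  [8, 5, 7, 11, 11, 12]
  [-13, -3, -7, -5, -13, -6]
M^⊗3:
  [-21, -11, -15, -13, -14, -14]
  [-17, -7, -11, -9, -17, -10]
  [-10, 0, -4, -9, -3, -3]
  [1, -2, -2, 3, -5, 1]
  [1, 8, 7, 6, 4, 1]
  [-20, -10, -14, -12, -13, -13]
M^⊗4:
  [-28, -18, -22, -20, -21, -21]
  [-24, -14, -18, -16, -17, -17]
  [-17, -7, -11, -9, -16, -10]
  [-6, -1, -1, -5, -4, -6]
  [-6, 4, 0, -5, -1, 1]
  [-27, -17, -21, -19, -20, -20]
M^⊗5:
  [-35, -25, -29, -27, -28, -28]
  [-31, -21, -25, -23, -24, -24]
  [-24, -14, -18, -16, -17, -17]
  [-13, -3, -7, -12, -12, -6]
  [-13, -3, -7, -5, -12, -6]
  [-34, -24, -28, -26, -27, -27]
Key observation: the optimum is the walk 3->1->1->1->6->4, with weight 4 + (-7) + (-7) + 0 + (-6) = -16.
Optimal value attained by: walk 3->1->1->1->6->4.
Answer: (M^⊗5)[3][4] = -16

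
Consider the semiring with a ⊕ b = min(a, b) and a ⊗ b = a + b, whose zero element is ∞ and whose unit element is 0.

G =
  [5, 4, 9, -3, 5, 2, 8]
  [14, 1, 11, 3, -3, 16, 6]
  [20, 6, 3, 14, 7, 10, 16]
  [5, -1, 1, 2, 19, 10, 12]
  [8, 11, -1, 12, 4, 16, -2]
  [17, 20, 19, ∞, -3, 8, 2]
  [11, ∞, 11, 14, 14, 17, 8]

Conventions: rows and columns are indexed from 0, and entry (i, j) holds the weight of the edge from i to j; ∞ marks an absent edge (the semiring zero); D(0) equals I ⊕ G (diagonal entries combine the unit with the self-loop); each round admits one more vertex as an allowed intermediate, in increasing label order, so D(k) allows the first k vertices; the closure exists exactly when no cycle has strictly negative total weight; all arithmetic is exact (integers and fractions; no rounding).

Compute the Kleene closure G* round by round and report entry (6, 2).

D(0):
  [0, 4, 9, -3, 5, 2, 8]
  [14, 0, 11, 3, -3, 16, 6]
  [20, 6, 0, 14, 7, 10, 16]
  [5, -1, 1, 0, 19, 10, 12]
  [8, 11, -1, 12, 0, 16, -2]
  [17, 20, 19, ∞, -3, 0, 2]
  [11, ∞, 11, 14, 14, 17, 0]
D(1):
  [0, 4, 9, -3, 5, 2, 8]
  [14, 0, 11, 3, -3, 16, 6]
  [20, 6, 0, 14, 7, 10, 16]
  [5, -1, 1, 0, 10, 7, 12]
  [8, 11, -1, 5, 0, 10, -2]
  [17, 20, 19, 14, -3, 0, 2]
  [11, 15, 11, 8, 14, 13, 0]
D(2):
  [0, 4, 9, -3, 1, 2, 8]
  [14, 0, 11, 3, -3, 16, 6]
  [20, 6, 0, 9, 3, 10, 12]
  [5, -1, 1, 0, -4, 7, 5]
  [8, 11, -1, 5, 0, 10, -2]
  [17, 20, 19, 14, -3, 0, 2]
  [11, 15, 11, 8, 12, 13, 0]
D(3):
  [0, 4, 9, -3, 1, 2, 8]
  [14, 0, 11, 3, -3, 16, 6]
  [20, 6, 0, 9, 3, 10, 12]
  [5, -1, 1, 0, -4, 7, 5]
  [8, 5, -1, 5, 0, 9, -2]
  [17, 20, 19, 14, -3, 0, 2]
  [11, 15, 11, 8, 12, 13, 0]
D(4):
  [0, -4, -2, -3, -7, 2, 2]
  [8, 0, 4, 3, -3, 10, 6]
  [14, 6, 0, 9, 3, 10, 12]
  [5, -1, 1, 0, -4, 7, 5]
  [8, 4, -1, 5, 0, 9, -2]
  [17, 13, 15, 14, -3, 0, 2]
  [11, 7, 9, 8, 4, 13, 0]
D(5):
  [0, -4, -8, -3, -7, 2, -9]
  [5, 0, -4, 2, -3, 6, -5]
  [11, 6, 0, 8, 3, 10, 1]
  [4, -1, -5, 0, -4, 5, -6]
  [8, 4, -1, 5, 0, 9, -2]
  [5, 1, -4, 2, -3, 0, -5]
  [11, 7, 3, 8, 4, 13, 0]
D(6):
  [0, -4, -8, -3, -7, 2, -9]
  [5, 0, -4, 2, -3, 6, -5]
  [11, 6, 0, 8, 3, 10, 1]
  [4, -1, -5, 0, -4, 5, -6]
  [8, 4, -1, 5, 0, 9, -2]
  [5, 1, -4, 2, -3, 0, -5]
  [11, 7, 3, 8, 4, 13, 0]
D(7):
  [0, -4, -8, -3, -7, 2, -9]
  [5, 0, -4, 2, -3, 6, -5]
  [11, 6, 0, 8, 3, 10, 1]
  [4, -1, -5, 0, -4, 5, -6]
  [8, 4, -1, 5, 0, 9, -2]
  [5, 1, -4, 2, -3, 0, -5]
  [11, 7, 3, 8, 4, 13, 0]
Answer: G*[6][2] = 3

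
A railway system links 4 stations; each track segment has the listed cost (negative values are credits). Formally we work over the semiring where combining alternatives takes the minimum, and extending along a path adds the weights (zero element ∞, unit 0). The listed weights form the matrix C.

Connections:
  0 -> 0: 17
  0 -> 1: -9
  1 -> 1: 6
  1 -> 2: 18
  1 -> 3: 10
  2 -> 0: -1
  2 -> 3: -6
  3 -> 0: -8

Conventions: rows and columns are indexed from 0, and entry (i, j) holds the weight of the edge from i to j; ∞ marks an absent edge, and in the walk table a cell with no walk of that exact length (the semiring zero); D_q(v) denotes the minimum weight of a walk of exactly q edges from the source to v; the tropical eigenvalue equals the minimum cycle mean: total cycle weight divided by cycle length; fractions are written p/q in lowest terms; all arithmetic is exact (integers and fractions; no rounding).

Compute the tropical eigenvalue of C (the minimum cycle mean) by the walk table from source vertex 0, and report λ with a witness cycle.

q=0: [0, ∞, ∞, ∞]
q=1: [17, -9, ∞, ∞]
q=2: [34, -3, 9, 1]
q=3: [-7, 3, 15, 3]
q=4: [-5, -16, 21, 9]
Optimal cycle mean attained by: cycle 0->1->3->0, total (-9) + 10 + (-8), length 3.
Answer: λ = -7/3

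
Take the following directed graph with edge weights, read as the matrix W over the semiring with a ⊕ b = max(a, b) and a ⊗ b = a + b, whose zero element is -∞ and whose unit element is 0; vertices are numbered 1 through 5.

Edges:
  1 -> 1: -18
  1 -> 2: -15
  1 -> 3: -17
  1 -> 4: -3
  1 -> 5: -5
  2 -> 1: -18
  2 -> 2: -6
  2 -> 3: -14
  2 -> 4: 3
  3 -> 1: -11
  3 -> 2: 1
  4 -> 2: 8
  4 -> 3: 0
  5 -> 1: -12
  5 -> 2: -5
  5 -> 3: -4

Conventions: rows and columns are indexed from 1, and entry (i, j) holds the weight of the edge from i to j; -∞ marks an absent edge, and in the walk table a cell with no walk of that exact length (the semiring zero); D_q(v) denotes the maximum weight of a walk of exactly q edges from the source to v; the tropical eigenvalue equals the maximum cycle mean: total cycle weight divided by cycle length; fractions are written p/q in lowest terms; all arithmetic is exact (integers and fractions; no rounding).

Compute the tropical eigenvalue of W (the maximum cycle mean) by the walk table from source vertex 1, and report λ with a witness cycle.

q=0: [0, -∞, -∞, -∞, -∞]
q=1: [-18, -15, -17, -3, -5]
q=2: [-17, 5, -3, -12, -23]
q=3: [-13, -1, -9, 8, -22]
q=4: [-19, 16, 8, 2, -18]
q=5: [-2, 10, 2, 19, -24]
Optimal cycle mean attained by: cycle 2->4->2, total 3 + 8, length 2.
Answer: λ = 11/2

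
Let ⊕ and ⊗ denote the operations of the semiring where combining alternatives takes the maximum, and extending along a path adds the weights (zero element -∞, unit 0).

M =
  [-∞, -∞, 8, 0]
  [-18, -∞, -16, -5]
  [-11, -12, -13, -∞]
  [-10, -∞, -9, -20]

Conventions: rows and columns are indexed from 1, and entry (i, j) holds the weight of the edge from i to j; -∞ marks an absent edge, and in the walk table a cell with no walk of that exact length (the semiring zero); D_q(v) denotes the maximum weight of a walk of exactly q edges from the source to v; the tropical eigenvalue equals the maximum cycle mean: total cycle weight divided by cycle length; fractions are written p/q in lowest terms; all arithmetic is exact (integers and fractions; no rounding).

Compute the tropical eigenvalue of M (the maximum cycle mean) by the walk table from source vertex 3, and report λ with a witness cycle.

q=0: [-∞, -∞, 0, -∞]
q=1: [-11, -12, -13, -∞]
q=2: [-24, -25, -3, -11]
q=3: [-14, -15, -16, -24]
q=4: [-27, -28, -6, -14]
Optimal cycle mean attained by: cycle 1->3->1, total 8 + (-11), length 2.
Answer: λ = -3/2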